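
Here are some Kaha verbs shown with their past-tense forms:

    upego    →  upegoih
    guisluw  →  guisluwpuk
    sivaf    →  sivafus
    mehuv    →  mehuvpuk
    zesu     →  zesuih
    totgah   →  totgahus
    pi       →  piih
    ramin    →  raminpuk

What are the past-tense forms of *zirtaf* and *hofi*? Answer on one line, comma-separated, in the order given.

The alternation tracks the final sound of the stem — -us when the stem ends in a voiceless consonant (*sivaf*, *totgah*); -puk when the stem ends in a voiced consonant (*guisluw*, *mehuv*, *ramin*); -ih when the stem ends in a vowel (*upego*, *zesu*, *pi*).
The final sound of *zirtaf* is /f/, which is a voiceless consonant, so the suffix is -us, giving *zirtafus*.
The final sound of *hofi* is /i/, which is a vowel, so the suffix is -ih, giving *hofiih*.

zirtafus, hofiih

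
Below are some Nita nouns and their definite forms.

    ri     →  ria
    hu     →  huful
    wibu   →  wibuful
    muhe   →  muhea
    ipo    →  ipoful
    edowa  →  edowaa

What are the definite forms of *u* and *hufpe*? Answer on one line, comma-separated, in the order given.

uful, hufpea

The pattern is rounding harmony: -ful when the last vowel of the stem is a rounded vowel (*hu*, *wibu*, *ipo*); -a when the last vowel of the stem is an unrounded vowel (*ri*, *muhe*, *edowa*).
Since the last vowel of *u* is /u/ (a rounded vowel), it takes -ful, giving *uful*.
*hufpe* — last vowel /e/ (an unrounded vowel) → -a → *hufpea*.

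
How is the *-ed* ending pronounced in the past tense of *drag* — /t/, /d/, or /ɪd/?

/d/

The stem *drag* ends in a voiced sound other than /d/.
The -ed suffix is realized as /ɪd/ after /t, d/; as /t/ after other voiceless consonants; and as /d/ after other voiced sounds.
So -ed on *drag* is pronounced /d/.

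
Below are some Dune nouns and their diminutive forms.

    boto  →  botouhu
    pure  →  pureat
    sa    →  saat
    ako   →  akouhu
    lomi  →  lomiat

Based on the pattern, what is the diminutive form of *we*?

Looking at the last vowel of each stem: -uhu when the last vowel of the stem is a rounded vowel (*boto*, *ako*); -at when the last vowel of the stem is an unrounded vowel (*pure*, *sa*, *lomi*).
The last vowel of *we* is /e/, which is an unrounded vowel, so the suffix is -at, giving *weat*.

weat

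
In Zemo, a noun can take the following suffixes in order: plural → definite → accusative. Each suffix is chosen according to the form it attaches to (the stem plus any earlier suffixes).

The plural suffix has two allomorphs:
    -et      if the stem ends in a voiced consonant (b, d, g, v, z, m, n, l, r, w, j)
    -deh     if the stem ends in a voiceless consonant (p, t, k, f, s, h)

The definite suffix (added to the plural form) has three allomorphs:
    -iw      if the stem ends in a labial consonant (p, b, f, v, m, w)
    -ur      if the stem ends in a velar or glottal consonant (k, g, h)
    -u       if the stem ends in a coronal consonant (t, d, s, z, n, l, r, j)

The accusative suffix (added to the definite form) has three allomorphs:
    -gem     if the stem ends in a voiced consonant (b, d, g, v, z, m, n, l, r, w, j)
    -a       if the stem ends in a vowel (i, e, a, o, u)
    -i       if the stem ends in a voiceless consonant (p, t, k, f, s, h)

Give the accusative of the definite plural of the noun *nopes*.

nopesdehurgem

*nopes*: final consonant = /s/, voiceless → -deh → *nopesdeh*.
Since the final consonant of the plural form *nopesdeh* is /h/ (velar/glottal), it takes -ur, giving *nopesdehur*.
Since the final sound of the definite form *nopesdehur* is /r/ (a voiced consonant), it takes -gem, giving *nopesdehurgem*.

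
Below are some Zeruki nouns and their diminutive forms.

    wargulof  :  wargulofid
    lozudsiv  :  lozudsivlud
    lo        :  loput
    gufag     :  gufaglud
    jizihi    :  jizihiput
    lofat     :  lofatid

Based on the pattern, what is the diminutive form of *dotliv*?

The suffix is conditioned by the final sound: -id when the stem ends in a voiceless consonant (*wargulof*, *lofat*); -lud when the stem ends in a voiced consonant (*lozudsiv*, *gufag*); -put when the stem ends in a vowel (*lo*, *jizihi*).
*dotliv*: final sound = /v/, a voiced consonant → -lud → *dotlivlud*.

dotlivlud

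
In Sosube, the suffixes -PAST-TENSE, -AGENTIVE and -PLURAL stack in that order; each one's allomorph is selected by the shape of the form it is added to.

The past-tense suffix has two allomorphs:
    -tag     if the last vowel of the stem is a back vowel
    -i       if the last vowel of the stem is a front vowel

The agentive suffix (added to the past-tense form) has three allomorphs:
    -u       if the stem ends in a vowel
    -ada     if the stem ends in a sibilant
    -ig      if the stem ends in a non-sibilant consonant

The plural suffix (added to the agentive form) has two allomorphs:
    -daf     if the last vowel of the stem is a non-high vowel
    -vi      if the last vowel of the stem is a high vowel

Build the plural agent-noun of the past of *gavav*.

gavavtagigvi

The last vowel of *gavav* is /a/, which is a back vowel, so the past-tense suffix is -tag, giving *gavavtag*.
The past-tense form *gavavtag*: final sound = /g/, a non-sibilant consonant → -ig → *gavavtagig*.
The last vowel of the agentive form *gavavtagig* is /i/, which is a high vowel, so the plural suffix is -vi, giving *gavavtagigvi*.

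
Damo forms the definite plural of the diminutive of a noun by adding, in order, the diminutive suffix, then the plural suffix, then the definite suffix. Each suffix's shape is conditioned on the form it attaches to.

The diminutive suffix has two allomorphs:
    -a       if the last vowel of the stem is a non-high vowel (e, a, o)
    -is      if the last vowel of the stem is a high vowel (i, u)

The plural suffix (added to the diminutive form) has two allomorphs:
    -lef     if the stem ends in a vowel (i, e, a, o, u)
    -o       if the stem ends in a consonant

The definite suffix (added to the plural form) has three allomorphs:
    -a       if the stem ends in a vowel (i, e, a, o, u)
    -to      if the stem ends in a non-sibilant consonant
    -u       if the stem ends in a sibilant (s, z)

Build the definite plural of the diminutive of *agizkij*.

*agizkij* — last vowel /i/ (a high vowel) → -is → *agizkijis*.
The diminutive form *agizkijis* — final sound /s/ (a consonant) → -o → *agizkijiso*.
The plural form *agizkijiso*: final sound = /o/, a vowel → -a → *agizkijisoa*.

agizkijisoa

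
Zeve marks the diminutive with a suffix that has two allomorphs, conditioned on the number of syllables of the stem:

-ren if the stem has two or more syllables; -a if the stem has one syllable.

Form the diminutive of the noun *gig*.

*gig* (one syllable) → -a → *giga*.

giga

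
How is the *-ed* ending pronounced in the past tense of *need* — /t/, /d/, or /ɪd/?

The stem *need* ends in /t/ or /d/.
The -ed suffix is realized as /ɪd/ after /t, d/; as /t/ after other voiceless consonants; and as /d/ after other voiced sounds.
So -ed on *need* is pronounced /ɪd/.

/ɪd/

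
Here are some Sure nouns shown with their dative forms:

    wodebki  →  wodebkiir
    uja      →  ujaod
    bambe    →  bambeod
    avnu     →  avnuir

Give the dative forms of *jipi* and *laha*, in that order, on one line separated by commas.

jipiir, lahaod

The pattern is height harmony: -ir when the last vowel of the stem is a high vowel (*wodebki*, *avnu*); -od when the last vowel of the stem is a non-high vowel (*uja*, *bambe*).
*jipi* — last vowel /i/ (a high vowel) → -ir → *jipiir*.
*laha* — last vowel /a/ (a non-high vowel) → -od → *lahaod*.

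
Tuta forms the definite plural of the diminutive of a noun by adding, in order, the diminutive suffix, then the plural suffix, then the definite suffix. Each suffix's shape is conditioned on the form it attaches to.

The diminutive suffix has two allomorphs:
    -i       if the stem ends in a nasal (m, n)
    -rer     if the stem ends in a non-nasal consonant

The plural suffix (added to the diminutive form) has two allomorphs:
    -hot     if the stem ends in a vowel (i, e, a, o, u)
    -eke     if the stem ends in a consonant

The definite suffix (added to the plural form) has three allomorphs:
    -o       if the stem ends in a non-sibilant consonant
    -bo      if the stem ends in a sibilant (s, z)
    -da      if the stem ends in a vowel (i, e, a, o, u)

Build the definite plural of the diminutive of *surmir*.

*surmir* — final consonant /r/ (non-nasal) → -rer → *surmirrer*.
The final sound of the diminutive form *surmirrer* is /r/, which is a consonant, so the plural suffix is -eke, giving *surmirrereke*.
The plural form *surmirrereke*: final sound = /e/, a vowel → -da → *surmirrerekeda*.

surmirrerekeda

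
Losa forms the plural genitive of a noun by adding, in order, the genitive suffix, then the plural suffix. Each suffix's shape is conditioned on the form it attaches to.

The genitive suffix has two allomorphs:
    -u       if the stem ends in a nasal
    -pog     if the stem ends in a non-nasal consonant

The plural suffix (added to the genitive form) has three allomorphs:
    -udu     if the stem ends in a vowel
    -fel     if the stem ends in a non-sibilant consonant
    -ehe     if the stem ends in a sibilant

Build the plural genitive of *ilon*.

ilonuudu

Since the final consonant of *ilon* is /n/ (a nasal), it takes -u, giving *ilonu*.
Since the final sound of the genitive form *ilonu* is /u/ (a vowel), it takes -udu, giving *ilonuudu*.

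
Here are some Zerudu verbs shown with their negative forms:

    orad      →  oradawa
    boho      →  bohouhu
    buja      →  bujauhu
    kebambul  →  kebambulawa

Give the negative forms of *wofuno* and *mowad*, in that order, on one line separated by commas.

The alternation tracks the final sound of the stem — -awa when the stem ends in a consonant (*orad*, *kebambul*); -uhu when the stem ends in a vowel (*boho*, *buja*).
*wofuno*: final sound = /o/, a vowel → -uhu → *wofunouhu*.
Since the final sound of *mowad* is /d/ (a consonant), it takes -awa, giving *mowadawa*.

wofunouhu, mowadawa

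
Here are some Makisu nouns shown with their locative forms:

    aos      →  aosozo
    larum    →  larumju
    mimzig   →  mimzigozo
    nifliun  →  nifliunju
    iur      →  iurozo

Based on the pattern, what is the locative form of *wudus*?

The pattern is nasality of the final consonant: -ju when the stem ends in a nasal (*larum*, *nifliun*); -ozo when the stem ends in a non-nasal consonant (*aos*, *mimzig*, *iur*).
The final consonant of *wudus* is /s/, which is non-nasal, so the suffix is -ozo, giving *wudusozo*.

wudusozo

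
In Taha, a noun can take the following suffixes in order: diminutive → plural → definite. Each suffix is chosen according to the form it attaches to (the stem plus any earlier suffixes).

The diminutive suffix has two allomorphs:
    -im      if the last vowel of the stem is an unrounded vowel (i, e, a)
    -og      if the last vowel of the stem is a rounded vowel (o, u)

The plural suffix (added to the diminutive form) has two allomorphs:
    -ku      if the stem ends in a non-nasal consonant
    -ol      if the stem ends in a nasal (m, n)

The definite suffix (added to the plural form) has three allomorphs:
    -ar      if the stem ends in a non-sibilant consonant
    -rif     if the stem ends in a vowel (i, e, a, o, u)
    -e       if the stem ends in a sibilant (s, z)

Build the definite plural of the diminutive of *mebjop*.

Since the last vowel of *mebjop* is /o/ (a rounded vowel), it takes -og, giving *mebjopog*.
The final consonant of the diminutive form *mebjopog* is /g/, which is non-nasal, so the plural suffix is -ku, giving *mebjopogku*.
The plural form *mebjopogku* — final sound /u/ (a vowel) → -rif → *mebjopogkurif*.

mebjopogkurif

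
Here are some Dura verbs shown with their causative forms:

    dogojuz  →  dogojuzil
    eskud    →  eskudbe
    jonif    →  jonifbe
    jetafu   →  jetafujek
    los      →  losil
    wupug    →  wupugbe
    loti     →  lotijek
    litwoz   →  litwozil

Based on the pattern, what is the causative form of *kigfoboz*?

The pattern is sibilance of the final sound: -il when the stem ends in a sibilant (*dogojuz*, *los*, *litwoz*); -be when the stem ends in a non-sibilant consonant (*eskud*, *jonif*, *wupug*); -jek when the stem ends in a vowel (*jetafu*, *loti*).
The final sound of *kigfoboz* is /z/, which is a sibilant, so the suffix is -il, giving *kigfobozil*.

kigfobozil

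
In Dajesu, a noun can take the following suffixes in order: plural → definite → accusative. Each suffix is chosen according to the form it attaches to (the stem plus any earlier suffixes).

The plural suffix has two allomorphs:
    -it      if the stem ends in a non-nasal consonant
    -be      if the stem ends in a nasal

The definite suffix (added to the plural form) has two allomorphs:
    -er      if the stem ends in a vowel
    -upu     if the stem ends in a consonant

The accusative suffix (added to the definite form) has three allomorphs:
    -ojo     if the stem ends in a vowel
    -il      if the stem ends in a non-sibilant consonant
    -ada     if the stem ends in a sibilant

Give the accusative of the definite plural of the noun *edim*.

edimbeeril

The final consonant of *edim* is /m/, which is a nasal, so the plural suffix is -be, giving *edimbe*.
Since the final sound of the plural form *edimbe* is /e/ (a vowel), it takes -er, giving *edimbeer*.
The definite form *edimbeer*: final sound = /r/, a non-sibilant consonant → -il → *edimbeeril*.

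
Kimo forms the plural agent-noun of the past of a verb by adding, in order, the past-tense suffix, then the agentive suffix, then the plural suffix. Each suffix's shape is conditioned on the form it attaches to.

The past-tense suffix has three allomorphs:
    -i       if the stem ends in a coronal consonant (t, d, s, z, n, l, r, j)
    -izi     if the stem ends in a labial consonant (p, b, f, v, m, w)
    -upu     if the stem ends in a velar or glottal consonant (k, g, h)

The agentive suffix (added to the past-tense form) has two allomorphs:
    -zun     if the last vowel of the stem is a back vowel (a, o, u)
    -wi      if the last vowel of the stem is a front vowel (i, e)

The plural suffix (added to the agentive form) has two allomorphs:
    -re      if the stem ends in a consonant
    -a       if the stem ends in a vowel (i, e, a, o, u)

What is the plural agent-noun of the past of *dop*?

dopiziwia

*dop*: final consonant = /p/, labial → -izi → *dopizi*.
Since the last vowel of the past-tense form *dopizi* is /i/ (a front vowel), it takes -wi, giving *dopiziwi*.
The agentive form *dopiziwi*: final sound = /i/, a vowel → -a → *dopiziwia*.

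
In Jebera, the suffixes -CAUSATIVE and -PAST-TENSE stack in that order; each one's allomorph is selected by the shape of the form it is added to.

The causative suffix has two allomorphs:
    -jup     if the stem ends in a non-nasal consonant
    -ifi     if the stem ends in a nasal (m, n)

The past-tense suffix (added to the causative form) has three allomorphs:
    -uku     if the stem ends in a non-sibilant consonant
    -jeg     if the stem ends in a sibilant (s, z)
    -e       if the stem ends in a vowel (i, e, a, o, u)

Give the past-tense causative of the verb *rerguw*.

rerguwjupuku

The final consonant of *rerguw* is /w/, which is non-nasal, so the causative suffix is -jup, giving *rerguwjup*.
Since the final sound of the causative form *rerguwjup* is /p/ (a non-sibilant consonant), it takes -uku, giving *rerguwjupuku*.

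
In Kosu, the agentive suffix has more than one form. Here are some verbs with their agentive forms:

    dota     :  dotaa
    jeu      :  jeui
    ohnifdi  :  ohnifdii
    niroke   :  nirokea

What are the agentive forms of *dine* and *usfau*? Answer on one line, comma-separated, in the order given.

dinea, usfaui

The suffix is conditioned by the last vowel: -i when the last vowel of the stem is a high vowel (*jeu*, *ohnifdi*); -a when the last vowel of the stem is a non-high vowel (*dota*, *niroke*).
*dine*: last vowel = /e/, a non-high vowel → -a → *dinea*.
*usfau* — last vowel /u/ (a high vowel) → -i → *usfaui*.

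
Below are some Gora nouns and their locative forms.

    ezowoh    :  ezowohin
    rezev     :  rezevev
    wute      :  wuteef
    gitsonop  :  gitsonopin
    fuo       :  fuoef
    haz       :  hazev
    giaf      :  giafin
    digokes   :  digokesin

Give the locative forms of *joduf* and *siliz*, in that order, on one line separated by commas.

jodufin, silizev

Looking at the final sound of each stem: -in when the stem ends in a voiceless consonant (*ezowoh*, *gitsonop*, *giaf*, *digokes*); -ev when the stem ends in a voiced consonant (*rezev*, *haz*); -ef when the stem ends in a vowel (*wute*, *fuo*).
*joduf* — final sound /f/ (a voiceless consonant) → -in → *jodufin*.
*siliz*: final sound = /z/, a voiced consonant → -ev → *silizev*.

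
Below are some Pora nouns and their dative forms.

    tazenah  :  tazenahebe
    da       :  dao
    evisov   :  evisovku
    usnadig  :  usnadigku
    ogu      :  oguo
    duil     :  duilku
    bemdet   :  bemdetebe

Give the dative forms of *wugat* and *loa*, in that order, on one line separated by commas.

Looking at the final sound of each stem: -ebe when the stem ends in a voiceless consonant (*tazenah*, *bemdet*); -ku when the stem ends in a voiced consonant (*evisov*, *usnadig*, *duil*); -o when the stem ends in a vowel (*da*, *ogu*).
Since the final sound of *wugat* is /t/ (a voiceless consonant), it takes -ebe, giving *wugatebe*.
*loa*: final sound = /a/, a vowel → -o → *loao*.

wugatebe, loao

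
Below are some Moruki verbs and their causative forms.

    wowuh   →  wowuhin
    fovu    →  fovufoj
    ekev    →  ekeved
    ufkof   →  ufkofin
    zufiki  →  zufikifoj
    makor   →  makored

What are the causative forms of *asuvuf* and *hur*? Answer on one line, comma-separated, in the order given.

The pattern is voicing of the final sound: -in when the stem ends in a voiceless consonant (*wowuh*, *ufkof*); -ed when the stem ends in a voiced consonant (*ekev*, *makor*); -foj when the stem ends in a vowel (*fovu*, *zufiki*).
The final sound of *asuvuf* is /f/, which is a voiceless consonant, so the suffix is -in, giving *asuvufin*.
Since the final sound of *hur* is /r/ (a voiced consonant), it takes -ed, giving *hured*.

asuvufin, hured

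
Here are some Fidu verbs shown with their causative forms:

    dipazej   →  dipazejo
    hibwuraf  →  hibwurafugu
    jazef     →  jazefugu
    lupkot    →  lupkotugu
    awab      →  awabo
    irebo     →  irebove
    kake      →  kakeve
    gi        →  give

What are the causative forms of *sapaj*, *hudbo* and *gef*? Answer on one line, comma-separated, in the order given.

sapajo, hudbove, gefugu

The suffix is conditioned by the final sound: -ugu when the stem ends in a voiceless consonant (*hibwuraf*, *jazef*, *lupkot*); -o when the stem ends in a voiced consonant (*dipazej*, *awab*); -ve when the stem ends in a vowel (*irebo*, *kake*, *gi*).
Since the final sound of *sapaj* is /j/ (a voiced consonant), it takes -o, giving *sapajo*.
*hudbo* — final sound /o/ (a vowel) → -ve → *hudbove*.
Since the final sound of *gef* is /f/ (a voiceless consonant), it takes -ugu, giving *gefugu*.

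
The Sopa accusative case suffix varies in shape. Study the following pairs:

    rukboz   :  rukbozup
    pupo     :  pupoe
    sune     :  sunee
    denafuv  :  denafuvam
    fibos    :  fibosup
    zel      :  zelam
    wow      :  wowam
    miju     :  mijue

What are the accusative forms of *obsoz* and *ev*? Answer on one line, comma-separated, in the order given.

The alternation tracks the final sound of the stem — -up when the stem ends in a sibilant (*rukboz*, *fibos*); -am when the stem ends in a non-sibilant consonant (*denafuv*, *zel*, *wow*); -e when the stem ends in a vowel (*pupo*, *sune*, *miju*).
The final sound of *obsoz* is /z/, which is a sibilant, so the suffix is -up, giving *obsozup*.
Since the final sound of *ev* is /v/ (a non-sibilant consonant), it takes -am, giving *evam*.

obsozup, evam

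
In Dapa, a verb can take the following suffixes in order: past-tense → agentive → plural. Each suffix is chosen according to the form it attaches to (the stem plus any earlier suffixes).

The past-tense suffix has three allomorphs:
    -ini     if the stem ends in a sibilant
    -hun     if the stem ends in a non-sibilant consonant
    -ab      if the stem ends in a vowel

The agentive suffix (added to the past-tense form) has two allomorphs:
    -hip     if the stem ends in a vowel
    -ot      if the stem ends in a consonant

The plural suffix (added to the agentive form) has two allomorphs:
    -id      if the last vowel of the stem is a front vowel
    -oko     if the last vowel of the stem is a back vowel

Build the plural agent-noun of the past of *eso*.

esoabotoko

Since the final sound of *eso* is /o/ (a vowel), it takes -ab, giving *esoab*.
The past-tense form *esoab* — final sound /b/ (a consonant) → -ot → *esoabot*.
The agentive form *esoabot*: last vowel = /o/, a back vowel → -oko → *esoabotoko*.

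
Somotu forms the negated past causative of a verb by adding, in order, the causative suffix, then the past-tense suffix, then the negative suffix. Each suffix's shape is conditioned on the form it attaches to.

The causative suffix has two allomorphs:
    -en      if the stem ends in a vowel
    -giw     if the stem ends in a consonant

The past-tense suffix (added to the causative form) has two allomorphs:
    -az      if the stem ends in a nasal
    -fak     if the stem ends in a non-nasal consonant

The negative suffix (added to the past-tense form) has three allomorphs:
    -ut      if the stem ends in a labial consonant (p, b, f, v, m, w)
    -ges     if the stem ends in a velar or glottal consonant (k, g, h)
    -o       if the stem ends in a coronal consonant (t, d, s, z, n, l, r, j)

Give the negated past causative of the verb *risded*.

risdedgiwfakges

The final sound of *risded* is /d/, which is a consonant, so the causative suffix is -giw, giving *risdedgiw*.
Since the final consonant of the causative form *risdedgiw* is /w/ (non-nasal), it takes -fak, giving *risdedgiwfak*.
The past-tense form *risdedgiwfak*: final consonant = /k/, velar/glottal → -ges → *risdedgiwfakges*.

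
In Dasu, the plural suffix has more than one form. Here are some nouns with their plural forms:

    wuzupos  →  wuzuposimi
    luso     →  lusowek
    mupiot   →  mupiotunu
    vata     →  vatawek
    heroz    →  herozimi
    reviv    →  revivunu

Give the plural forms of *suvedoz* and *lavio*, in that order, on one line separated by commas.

suvedozimi, laviowek

The suffix is conditioned by the final sound: -imi when the stem ends in a sibilant (*wuzupos*, *heroz*); -unu when the stem ends in a non-sibilant consonant (*mupiot*, *reviv*); -wek when the stem ends in a vowel (*luso*, *vata*).
*suvedoz* — final sound /z/ (a sibilant) → -imi → *suvedozimi*.
The final sound of *lavio* is /o/, which is a vowel, so the suffix is -wek, giving *laviowek*.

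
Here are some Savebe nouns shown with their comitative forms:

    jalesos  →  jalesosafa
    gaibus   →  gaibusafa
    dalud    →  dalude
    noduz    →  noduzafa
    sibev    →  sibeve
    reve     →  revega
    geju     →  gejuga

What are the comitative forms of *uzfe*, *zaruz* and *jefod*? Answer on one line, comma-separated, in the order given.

The suffix is conditioned by the final sound: -afa when the stem ends in a sibilant (*jalesos*, *gaibus*, *noduz*); -e when the stem ends in a non-sibilant consonant (*dalud*, *sibev*); -ga when the stem ends in a vowel (*reve*, *geju*).
The final sound of *uzfe* is /e/, which is a vowel, so the suffix is -ga, giving *uzfega*.
The final sound of *zaruz* is /z/, which is a sibilant, so the suffix is -afa, giving *zaruzafa*.
The final sound of *jefod* is /d/, which is a non-sibilant consonant, so the suffix is -e, giving *jefode*.

uzfega, zaruzafa, jefode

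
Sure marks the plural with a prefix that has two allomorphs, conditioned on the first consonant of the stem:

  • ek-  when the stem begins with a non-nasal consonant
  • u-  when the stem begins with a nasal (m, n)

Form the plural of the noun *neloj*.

*neloj* — first consonant /n/ (a nasal) → u- → *uneloj*.

uneloj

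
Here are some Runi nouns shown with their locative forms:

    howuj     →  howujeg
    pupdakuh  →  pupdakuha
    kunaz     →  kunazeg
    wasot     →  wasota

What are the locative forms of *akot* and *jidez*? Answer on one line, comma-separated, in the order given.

The suffix is conditioned by the final consonant: -a when the stem ends in a voiceless consonant (*pupdakuh*, *wasot*); -eg when the stem ends in a voiced consonant (*howuj*, *kunaz*).
The final consonant of *akot* is /t/, which is voiceless, so the suffix is -a, giving *akota*.
The final consonant of *jidez* is /z/, which is voiced, so the suffix is -eg, giving *jidezeg*.

akota, jidezeg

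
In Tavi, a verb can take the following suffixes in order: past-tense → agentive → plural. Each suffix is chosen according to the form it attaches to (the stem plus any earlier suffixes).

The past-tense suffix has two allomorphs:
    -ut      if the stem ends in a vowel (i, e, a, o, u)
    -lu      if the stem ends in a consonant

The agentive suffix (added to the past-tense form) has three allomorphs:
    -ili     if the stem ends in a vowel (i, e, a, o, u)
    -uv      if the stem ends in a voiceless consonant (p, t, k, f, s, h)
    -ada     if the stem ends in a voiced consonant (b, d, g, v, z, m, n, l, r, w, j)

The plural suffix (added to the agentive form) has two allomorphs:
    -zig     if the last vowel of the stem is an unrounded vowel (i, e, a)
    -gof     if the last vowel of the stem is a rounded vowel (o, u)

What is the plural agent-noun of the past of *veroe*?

*veroe*: final sound = /e/, a vowel → -ut → *veroeut*.
The past-tense form *veroeut* — final sound /t/ (a voiceless consonant) → -uv → *veroeutuv*.
Since the last vowel of the agentive form *veroeutuv* is /u/ (a rounded vowel), it takes -gof, giving *veroeutuvgof*.

veroeutuvgof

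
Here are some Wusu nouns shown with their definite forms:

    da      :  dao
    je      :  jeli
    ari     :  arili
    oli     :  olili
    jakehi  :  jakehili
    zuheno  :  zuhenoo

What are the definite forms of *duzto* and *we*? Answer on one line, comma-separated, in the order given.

The alternation tracks the last vowel of the stem — -li when the last vowel of the stem is a front vowel (*je*, *ari*, *oli*, *jakehi*); -o when the last vowel of the stem is a back vowel (*da*, *zuheno*).
Since the last vowel of *duzto* is /o/ (a back vowel), it takes -o, giving *duztoo*.
*we* — last vowel /e/ (a front vowel) → -li → *weli*.

duztoo, weli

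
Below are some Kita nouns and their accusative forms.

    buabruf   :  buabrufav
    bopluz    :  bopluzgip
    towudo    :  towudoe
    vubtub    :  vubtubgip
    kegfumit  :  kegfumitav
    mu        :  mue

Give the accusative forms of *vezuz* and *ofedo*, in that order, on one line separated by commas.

The alternation tracks the final sound of the stem — -av when the stem ends in a voiceless consonant (*buabruf*, *kegfumit*); -gip when the stem ends in a voiced consonant (*bopluz*, *vubtub*); -e when the stem ends in a vowel (*towudo*, *mu*).
The final sound of *vezuz* is /z/, which is a voiced consonant, so the suffix is -gip, giving *vezuzgip*.
*ofedo* — final sound /o/ (a vowel) → -e → *ofedoe*.

vezuzgip, ofedoe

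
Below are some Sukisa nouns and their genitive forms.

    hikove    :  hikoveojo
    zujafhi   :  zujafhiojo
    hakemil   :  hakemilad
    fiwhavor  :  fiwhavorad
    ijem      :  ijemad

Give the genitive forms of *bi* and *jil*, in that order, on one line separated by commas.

The alternation tracks the final sound of the stem — -ad when the stem ends in a consonant (*hakemil*, *fiwhavor*, *ijem*); -ojo when the stem ends in a vowel (*hikove*, *zujafhi*).
The final sound of *bi* is /i/, which is a vowel, so the suffix is -ojo, giving *biojo*.
The final sound of *jil* is /l/, which is a consonant, so the suffix is -ad, giving *jilad*.

biojo, jilad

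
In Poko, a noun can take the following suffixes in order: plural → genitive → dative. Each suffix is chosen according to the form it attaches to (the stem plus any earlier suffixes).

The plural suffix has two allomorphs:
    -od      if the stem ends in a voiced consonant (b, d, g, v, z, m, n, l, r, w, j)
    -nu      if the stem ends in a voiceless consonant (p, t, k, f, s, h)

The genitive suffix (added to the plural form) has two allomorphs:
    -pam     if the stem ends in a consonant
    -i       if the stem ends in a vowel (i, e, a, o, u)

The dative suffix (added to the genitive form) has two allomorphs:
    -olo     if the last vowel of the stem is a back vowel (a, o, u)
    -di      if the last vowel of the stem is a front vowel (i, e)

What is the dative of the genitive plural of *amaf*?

*amaf*: final consonant = /f/, voiceless → -nu → *amafnu*.
The plural form *amafnu* — final sound /u/ (a vowel) → -i → *amafnui*.
Since the last vowel of the genitive form *amafnui* is /i/ (a front vowel), it takes -di, giving *amafnuidi*.

amafnuidi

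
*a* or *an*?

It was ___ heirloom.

an

The indefinite article is chosen by the initial *sound* of the following word, not its spelling.
*heirloom* begins with the sound /ɛ/ (silent h) — a vowel sound.
So the article is *an*: It was an heirloom.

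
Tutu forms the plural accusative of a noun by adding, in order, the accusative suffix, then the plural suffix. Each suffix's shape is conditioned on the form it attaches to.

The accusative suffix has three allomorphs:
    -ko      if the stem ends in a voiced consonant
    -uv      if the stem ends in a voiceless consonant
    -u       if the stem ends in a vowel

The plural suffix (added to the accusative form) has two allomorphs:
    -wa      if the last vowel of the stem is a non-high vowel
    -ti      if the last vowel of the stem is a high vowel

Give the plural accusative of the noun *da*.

dauti

*da* — final sound /a/ (a vowel) → -u → *dau*.
Since the last vowel of the accusative form *dau* is /u/ (a high vowel), it takes -ti, giving *dauti*.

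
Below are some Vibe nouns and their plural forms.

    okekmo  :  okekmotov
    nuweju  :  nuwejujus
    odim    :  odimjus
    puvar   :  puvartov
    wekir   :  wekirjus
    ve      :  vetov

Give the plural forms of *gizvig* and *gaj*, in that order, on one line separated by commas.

The suffix is conditioned by the last vowel: -jus when the last vowel of the stem is a high vowel (*nuweju*, *odim*, *wekir*); -tov when the last vowel of the stem is a non-high vowel (*okekmo*, *puvar*, *ve*).
*gizvig* — last vowel /i/ (a high vowel) → -jus → *gizvigjus*.
*gaj*: last vowel = /a/, a non-high vowel → -tov → *gajtov*.

gizvigjus, gajtov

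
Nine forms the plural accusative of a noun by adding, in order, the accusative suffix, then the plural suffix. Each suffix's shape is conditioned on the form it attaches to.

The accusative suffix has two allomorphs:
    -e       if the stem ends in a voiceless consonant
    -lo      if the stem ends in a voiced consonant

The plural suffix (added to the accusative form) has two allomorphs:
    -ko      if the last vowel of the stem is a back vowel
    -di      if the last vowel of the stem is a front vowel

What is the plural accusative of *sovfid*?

The final consonant of *sovfid* is /d/, which is voiced, so the accusative suffix is -lo, giving *sovfidlo*.
Since the last vowel of the accusative form *sovfidlo* is /o/ (a back vowel), it takes -ko, giving *sovfidloko*.

sovfidloko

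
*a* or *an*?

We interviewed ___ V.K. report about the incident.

a

The indefinite article is chosen by the initial *sound* of the following word, not its spelling.
The initialism *V.K.* is read letter by letter; the first letter, V, is pronounced /viː/, which begins with a consonant sound.
So the article is *a*: We interviewed a V.K. report about the incident.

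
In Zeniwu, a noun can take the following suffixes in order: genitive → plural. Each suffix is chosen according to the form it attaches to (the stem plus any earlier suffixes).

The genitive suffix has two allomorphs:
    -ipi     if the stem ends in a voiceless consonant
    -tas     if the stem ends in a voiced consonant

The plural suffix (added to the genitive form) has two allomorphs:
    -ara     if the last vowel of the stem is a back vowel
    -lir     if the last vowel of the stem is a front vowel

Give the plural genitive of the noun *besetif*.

besetifipilir

The final consonant of *besetif* is /f/, which is voiceless, so the genitive suffix is -ipi, giving *besetifipi*.
The genitive form *besetifipi* — last vowel /i/ (a front vowel) → -lir → *besetifipilir*.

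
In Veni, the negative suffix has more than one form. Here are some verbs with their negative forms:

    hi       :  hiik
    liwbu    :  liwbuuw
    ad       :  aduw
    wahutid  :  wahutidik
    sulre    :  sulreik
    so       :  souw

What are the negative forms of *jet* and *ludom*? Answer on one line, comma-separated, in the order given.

jetik, ludomuw

The pattern is front/back vowel harmony: -ik when the last vowel of the stem is a front vowel (*hi*, *wahutid*, *sulre*); -uw when the last vowel of the stem is a back vowel (*liwbu*, *ad*, *so*).
*jet* — last vowel /e/ (a front vowel) → -ik → *jetik*.
*ludom* — last vowel /o/ (a back vowel) → -uw → *ludomuw*.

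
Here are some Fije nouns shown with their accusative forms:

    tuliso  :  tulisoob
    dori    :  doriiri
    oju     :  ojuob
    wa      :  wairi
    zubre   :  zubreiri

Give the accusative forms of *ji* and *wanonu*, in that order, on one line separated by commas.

jiiri, wanonuob

The pattern is rounding harmony: -ob when the last vowel of the stem is a rounded vowel (*tuliso*, *oju*); -iri when the last vowel of the stem is an unrounded vowel (*dori*, *wa*, *zubre*).
*ji* — last vowel /i/ (an unrounded vowel) → -iri → *jiiri*.
Since the last vowel of *wanonu* is /u/ (a rounded vowel), it takes -ob, giving *wanonuob*.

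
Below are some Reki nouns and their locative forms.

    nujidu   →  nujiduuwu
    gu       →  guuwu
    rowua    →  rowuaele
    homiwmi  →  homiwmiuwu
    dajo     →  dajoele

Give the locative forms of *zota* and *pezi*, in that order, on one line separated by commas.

zotaele, peziuwu

The alternation tracks the last vowel of the stem — -uwu when the last vowel of the stem is a high vowel (*nujidu*, *gu*, *homiwmi*); -ele when the last vowel of the stem is a non-high vowel (*rowua*, *dajo*).
*zota*: last vowel = /a/, a non-high vowel → -ele → *zotaele*.
Since the last vowel of *pezi* is /i/ (a high vowel), it takes -uwu, giving *peziuwu*.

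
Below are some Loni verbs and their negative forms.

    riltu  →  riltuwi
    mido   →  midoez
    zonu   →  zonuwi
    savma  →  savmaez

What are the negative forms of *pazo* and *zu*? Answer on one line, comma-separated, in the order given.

The alternation tracks the last vowel of the stem — -wi when the last vowel of the stem is a high vowel (*riltu*, *zonu*); -ez when the last vowel of the stem is a non-high vowel (*mido*, *savma*).
Since the last vowel of *pazo* is /o/ (a non-high vowel), it takes -ez, giving *pazoez*.
The last vowel of *zu* is /u/, which is a high vowel, so the suffix is -wi, giving *zuwi*.

pazoez, zuwi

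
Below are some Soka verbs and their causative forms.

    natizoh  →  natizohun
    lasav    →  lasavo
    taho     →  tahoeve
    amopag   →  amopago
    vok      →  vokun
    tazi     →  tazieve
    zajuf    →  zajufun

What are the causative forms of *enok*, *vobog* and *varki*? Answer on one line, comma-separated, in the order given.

enokun, vobogo, varkieve

The alternation tracks the final sound of the stem — -un when the stem ends in a voiceless consonant (*natizoh*, *vok*, *zajuf*); -o when the stem ends in a voiced consonant (*lasav*, *amopag*); -eve when the stem ends in a vowel (*taho*, *tazi*).
The final sound of *enok* is /k/, which is a voiceless consonant, so the suffix is -un, giving *enokun*.
The final sound of *vobog* is /g/, which is a voiced consonant, so the suffix is -o, giving *vobogo*.
*varki* — final sound /i/ (a vowel) → -eve → *varkieve*.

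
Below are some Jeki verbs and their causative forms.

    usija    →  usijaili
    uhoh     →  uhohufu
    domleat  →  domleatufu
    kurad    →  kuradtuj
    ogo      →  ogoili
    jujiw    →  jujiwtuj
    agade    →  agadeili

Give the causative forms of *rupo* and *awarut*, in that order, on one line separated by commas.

rupoili, awarutufu

The suffix is conditioned by the final sound: -ufu when the stem ends in a voiceless consonant (*uhoh*, *domleat*); -tuj when the stem ends in a voiced consonant (*kurad*, *jujiw*); -ili when the stem ends in a vowel (*usija*, *ogo*, *agade*).
Since the final sound of *rupo* is /o/ (a vowel), it takes -ili, giving *rupoili*.
*awarut* — final sound /t/ (a voiceless consonant) → -ufu → *awarutufu*.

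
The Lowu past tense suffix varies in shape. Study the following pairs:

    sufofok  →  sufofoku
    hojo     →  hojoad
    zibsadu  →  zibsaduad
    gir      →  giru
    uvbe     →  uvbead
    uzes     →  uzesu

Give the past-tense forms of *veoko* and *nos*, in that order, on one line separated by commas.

The pattern is consonant vs. vowel: -u when the stem ends in a consonant (*sufofok*, *gir*, *uzes*); -ad when the stem ends in a vowel (*hojo*, *zibsadu*, *uvbe*).
*veoko*: final sound = /o/, a vowel → -ad → *veokoad*.
Since the final sound of *nos* is /s/ (a consonant), it takes -u, giving *nosu*.

veokoad, nosu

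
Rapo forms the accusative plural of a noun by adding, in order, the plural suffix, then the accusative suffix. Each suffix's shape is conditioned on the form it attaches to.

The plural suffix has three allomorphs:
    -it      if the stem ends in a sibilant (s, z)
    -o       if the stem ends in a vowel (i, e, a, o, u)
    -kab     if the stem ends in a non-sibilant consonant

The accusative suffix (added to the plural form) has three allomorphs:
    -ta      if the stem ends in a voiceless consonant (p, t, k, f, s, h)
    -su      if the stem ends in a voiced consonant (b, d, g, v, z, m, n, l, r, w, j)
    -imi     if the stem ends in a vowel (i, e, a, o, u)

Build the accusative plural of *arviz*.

The final sound of *arviz* is /z/, which is a sibilant, so the plural suffix is -it, giving *arvizit*.
The final sound of the plural form *arvizit* is /t/, which is a voiceless consonant, so the accusative suffix is -ta, giving *arvizitta*.

arvizitta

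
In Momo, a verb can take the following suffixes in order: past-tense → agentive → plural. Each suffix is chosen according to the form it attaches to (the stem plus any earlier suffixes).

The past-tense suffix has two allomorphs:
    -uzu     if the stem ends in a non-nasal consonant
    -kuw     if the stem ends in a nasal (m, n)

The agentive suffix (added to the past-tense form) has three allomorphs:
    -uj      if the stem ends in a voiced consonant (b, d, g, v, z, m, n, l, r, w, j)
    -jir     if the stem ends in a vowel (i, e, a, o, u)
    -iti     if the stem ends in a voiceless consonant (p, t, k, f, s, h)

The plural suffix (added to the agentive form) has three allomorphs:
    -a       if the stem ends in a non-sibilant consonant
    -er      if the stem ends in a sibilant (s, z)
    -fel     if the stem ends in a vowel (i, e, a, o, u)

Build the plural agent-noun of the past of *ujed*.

*ujed* — final consonant /d/ (non-nasal) → -uzu → *ujeduzu*.
The final sound of the past-tense form *ujeduzu* is /u/, which is a vowel, so the agentive suffix is -jir, giving *ujeduzujir*.
The agentive form *ujeduzujir* — final sound /r/ (a non-sibilant consonant) → -a → *ujeduzujira*.

ujeduzujira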